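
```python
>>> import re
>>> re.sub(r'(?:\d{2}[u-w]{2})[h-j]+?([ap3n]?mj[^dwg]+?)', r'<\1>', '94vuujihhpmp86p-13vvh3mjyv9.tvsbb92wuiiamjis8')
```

'94vuujihhpmp86p-<3mjy>v9.tvsbb<amji>s8'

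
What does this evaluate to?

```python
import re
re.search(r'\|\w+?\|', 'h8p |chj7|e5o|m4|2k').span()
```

The match spans [4:10] → '|chj7|'.

(4, 10)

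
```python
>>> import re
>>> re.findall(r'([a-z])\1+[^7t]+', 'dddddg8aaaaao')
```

['d']

After group 1 captures some text, `\1` only succeeds where that same text appears again.
Matches: at [0:13] match 'dddddg8aaaaao', group 1 = 'd'.
`findall` collects group 1 from the one match (1 total).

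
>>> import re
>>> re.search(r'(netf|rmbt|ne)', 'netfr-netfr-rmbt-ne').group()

'netf'

Alternation tries branches left to right and keeps the first one that lets the overall match succeed at that position.
The match spans [0:4] → 'netf'.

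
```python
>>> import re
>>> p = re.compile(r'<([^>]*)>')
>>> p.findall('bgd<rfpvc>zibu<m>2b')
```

Scanning left to right: at [3:10] match '<rfpvc>', group 1 = 'rfpvc'; at [14:17] match '<m>', group 1 = 'm'.
With a single group, `findall` returns only what that group captured — 2 items.

['rfpvc', 'm']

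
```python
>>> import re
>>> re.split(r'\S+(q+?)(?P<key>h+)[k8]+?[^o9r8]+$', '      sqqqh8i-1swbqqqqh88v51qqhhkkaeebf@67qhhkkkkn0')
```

['      ', 'q', 'hh', '']

The pattern matches one or more of a non-whitespace character; then one or more of a literal 'q' (lazy) (captured); then one or more of a literal 'h' (captured as 'key'); then one or more of one of [k8] (lazy); then one or more of any character except [o9r8]; then anchored at the end.
With a capturing group present, the delimiter's captured portion is kept in the result list.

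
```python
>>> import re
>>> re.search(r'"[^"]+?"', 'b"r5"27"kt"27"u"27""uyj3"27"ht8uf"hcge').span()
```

`re.search` tries every starting position until one works.
The match spans [1:5] → '"r5"'.

(1, 5)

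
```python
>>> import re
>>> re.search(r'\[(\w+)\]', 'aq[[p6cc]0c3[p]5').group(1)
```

`search` walks the string left to right and returns the first match it finds.
The match spans [3:9] → '[p6cc]'.
Captured: group 1 = 'p6cc'.

'p6cc'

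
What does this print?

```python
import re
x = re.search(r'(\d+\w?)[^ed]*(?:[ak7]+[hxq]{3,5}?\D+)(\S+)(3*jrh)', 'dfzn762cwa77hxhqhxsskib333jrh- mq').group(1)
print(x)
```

Pattern: one or more of a digit, then optionally a word character (captured); then zero or more of any character except [ed]; then one or more of one of [ak7], then 3 to 5 of one of [hxq] (lazy), then one or more of a non-digit (non-capturing group); then one or more of a non-whitespace character (captured); then zero or more of a literal '3', then the literal 'jrh' (captured).
`re.search` tries every starting position until one works.
The match spans [4:29] → '762cwa77hxhqhxsskib333jrh'.
Captured: group 1 = '762c', group 2 = '333', group 3 = 'jrh'.

762c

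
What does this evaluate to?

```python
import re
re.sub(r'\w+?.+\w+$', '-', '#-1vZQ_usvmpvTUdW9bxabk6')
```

Pattern: one or more of a word character (lazy), then one or more of any character; then one or more of a word character; then anchored at the end.
Matches: at [2:24] → '1vZQ_usvmpvTUdW9bxabk6'.
Every occurrence is swapped for '-'.

'#--'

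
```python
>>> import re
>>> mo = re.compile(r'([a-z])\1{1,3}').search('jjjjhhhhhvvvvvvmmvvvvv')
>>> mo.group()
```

`\1` is not a pattern — it's the concrete string captured by group 1, re-applied verbatim.
The match spans [0:4] → 'jjjj'.

'jjjj'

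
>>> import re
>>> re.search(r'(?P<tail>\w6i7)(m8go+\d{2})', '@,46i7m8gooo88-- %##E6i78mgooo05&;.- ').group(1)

'46i7'

Pattern: a word character, then the literal '6i7' (captured as 'tail'); then the literal 'm8g', then one or more of a literal 'o', then exactly 2 of a digit (captured).
`search` walks the string left to right and returns the first match it finds.
The match spans [2:14] → '46i7m8gooo88'.
Captured: group 1 = '46i7', group 2 = 'm8gooo88'.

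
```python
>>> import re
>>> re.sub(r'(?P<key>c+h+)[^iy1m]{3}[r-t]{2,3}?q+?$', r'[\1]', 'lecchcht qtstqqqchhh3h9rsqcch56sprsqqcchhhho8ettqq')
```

The pattern matches one or more of the literal 'c', then one or more of a literal 'h' (captured as 'key'); then exactly 3 of any character except [iy1m], then 2 to 3 of a character in [r-t] (lazy), then one or more of the literal 'q' (lazy); then anchored at the end.
Matches: at [37:50] → 'cchhhho8ettqq'.
`\1` in the replacement pulls in group 1's text for each match.

'lecchcht qtstqqqchhh3h9rsqcch56sprsqq[cchhhh]'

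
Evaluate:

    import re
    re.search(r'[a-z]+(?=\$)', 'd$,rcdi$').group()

'd'

Lookahead/lookbehind check context without consuming it, so the matched span excludes the asserted characters.
Unlike `match`, `search` isn't anchored — it looks for the pattern anywhere in the string.
The match spans [0:1] → 'd'.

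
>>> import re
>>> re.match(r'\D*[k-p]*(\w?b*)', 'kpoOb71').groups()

The match spans [0:6] → 'kpoOb7'.
Captured: group 1 = '7'.

('7',)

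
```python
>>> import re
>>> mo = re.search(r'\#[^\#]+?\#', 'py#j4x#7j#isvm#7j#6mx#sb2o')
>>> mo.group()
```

'#j4x#'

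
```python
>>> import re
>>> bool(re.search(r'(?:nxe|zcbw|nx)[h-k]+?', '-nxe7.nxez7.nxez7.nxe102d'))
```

False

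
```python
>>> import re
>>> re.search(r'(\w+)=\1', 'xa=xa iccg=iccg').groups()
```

('xa',)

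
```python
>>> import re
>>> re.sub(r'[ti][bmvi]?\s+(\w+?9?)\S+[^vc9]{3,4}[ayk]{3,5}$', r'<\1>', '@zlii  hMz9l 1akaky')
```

Pattern: one of [ti], then optionally one of [bmvi], then one or more of whitespace; then one or more of a word character (lazy), then optionally the literal '9' (captured); then one or more of a non-whitespace character, then 3 to 4 of any character except [vc9], then 3 to 5 of one of [ayk]; then anchored at the end.
Matches: at [3:19] → 'ii  hMz9l 1akaky'.
`\1` in the replacement pulls in group 1's text for each match.

'@zl<h>'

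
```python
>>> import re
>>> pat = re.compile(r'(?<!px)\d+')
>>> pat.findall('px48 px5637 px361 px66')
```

A negative assertion filters positions out without eating any characters.
Scanning left to right: at [3:4] → '8'; at [8:11] → '637'; at [15:17] → '61'; at [21:22] → '6'.
`findall` yields the raw match text (4 of them) because the pattern has no groups.

['8', '637', '61', '6']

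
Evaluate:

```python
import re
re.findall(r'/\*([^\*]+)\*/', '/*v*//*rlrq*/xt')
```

`findall` collects group 1 from each match (2 total).

['v', 'rlrq']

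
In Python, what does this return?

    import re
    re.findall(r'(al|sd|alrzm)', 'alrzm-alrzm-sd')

['al', 'al', 'sd']

Alternation tries branches left to right and keeps the first one that lets the overall match succeed at that position.
Walking the string: at [0:2] match 'al', group 1 = 'al'; at [6:8] match 'al', group 1 = 'al'; at [12:14] match 'sd', group 1 = 'sd'.
One capturing group, so `findall` returns just the captured substring from each match — 3 in all.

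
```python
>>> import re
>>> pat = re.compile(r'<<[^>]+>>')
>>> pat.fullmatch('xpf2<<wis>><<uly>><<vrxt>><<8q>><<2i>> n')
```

`fullmatch` succeeds only if the pattern covers the string from start to end.
Here there's no way to consume every character, so the call returns None.

None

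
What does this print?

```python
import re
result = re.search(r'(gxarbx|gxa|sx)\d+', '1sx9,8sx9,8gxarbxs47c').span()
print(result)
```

(1, 4)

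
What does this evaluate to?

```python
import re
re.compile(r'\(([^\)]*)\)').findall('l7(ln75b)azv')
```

['ln75b']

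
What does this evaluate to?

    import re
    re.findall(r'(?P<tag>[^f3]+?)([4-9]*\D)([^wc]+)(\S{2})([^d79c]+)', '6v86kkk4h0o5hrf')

Pattern: one or more of any character except [f3] (lazy) (captured as 'tag'); then zero or more of a character in [4-9], then a non-digit (captured); then one or more of any character except [wc] (captured); then exactly 2 of a non-whitespace character (captured); then one or more of any character except [d79c] (captured).
Lazy quantifiers expand one character at a time until the remainder of the pattern can match.
Scanning left to right: at [0:15] match '6v86kkk4h0o5hrf', groups = ('6', 'v', '86kkk4h0o5', 'hr', 'f').
`findall` packs the 5 group values into a tuple for every match.

[('6', 'v', '86kkk4h0o5', 'hr', 'f')]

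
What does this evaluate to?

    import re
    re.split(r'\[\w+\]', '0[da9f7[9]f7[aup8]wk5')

The string is cut at each match, leaving 3 pieces.

['0[da9f7', 'f7', 'wk5']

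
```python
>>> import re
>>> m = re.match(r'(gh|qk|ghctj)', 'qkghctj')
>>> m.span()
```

(0, 2)

`re.match` won't scan ahead — the pattern has to work from the very first character.
The match spans [0:2] → 'qk'.
Captured: group 1 = 'qk'.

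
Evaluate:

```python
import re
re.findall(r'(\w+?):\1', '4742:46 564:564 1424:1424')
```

['564', '1424']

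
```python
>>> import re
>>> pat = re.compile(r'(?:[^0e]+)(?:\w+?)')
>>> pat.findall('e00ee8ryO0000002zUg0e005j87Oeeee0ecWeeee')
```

This matches one or more of any character except [0e] (non-capturing group); then one or more of a word character (lazy) (non-capturing group).
The `?` after the quantifier makes it lazy — it takes as little as possible before letting the rest of the pattern try.
Matches: at [5:10] → '8ryO0'; at [15:20] → '2zUg0'; at [23:29] → '5j87Oe'; at [34:37] → 'cWe'.
With no groups in the pattern, `findall` gives back each whole match — 4 here.

['8ryO0', '2zUg0', '5j87Oe', 'cWe']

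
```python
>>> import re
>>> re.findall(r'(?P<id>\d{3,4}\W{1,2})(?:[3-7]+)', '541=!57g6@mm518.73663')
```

Pattern: 3 to 4 of a digit, then 1 to 2 of a non-word character (captured as 'id'); then one or more of a character in [3-7] (non-capturing group).
One capturing group, so `findall` returns just the captured substring from each match — 2 in all.

['541=!', '518.']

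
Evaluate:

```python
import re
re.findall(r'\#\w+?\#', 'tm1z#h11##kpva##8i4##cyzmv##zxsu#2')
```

['#h11#', '#kpva#', '#8i4#', '#cyzmv#', '#zxsu#']

`findall` yields the raw match text (5 of them) because the pattern has no groups.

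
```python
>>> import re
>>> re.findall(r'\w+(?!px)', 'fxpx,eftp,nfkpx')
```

['fxpx', 'eftp', 'nfkpx']

Because the assertion is negative and zero-width, positions next to the forbidden text are skipped.
Since nothing is captured, `findall` lists the 3 matched substrings directly.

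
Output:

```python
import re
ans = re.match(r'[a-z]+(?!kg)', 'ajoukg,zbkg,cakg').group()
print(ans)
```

ajoukg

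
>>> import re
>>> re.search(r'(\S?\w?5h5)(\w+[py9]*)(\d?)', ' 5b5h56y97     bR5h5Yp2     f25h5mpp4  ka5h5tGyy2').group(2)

The match spans [1:10] → '5b5h56y97'.
Captured: group 1 = '5b5h5', group 2 = '6y97', group 3 = ''.

'6y97'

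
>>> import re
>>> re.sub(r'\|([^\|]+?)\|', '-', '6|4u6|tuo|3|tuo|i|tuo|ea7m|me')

Every occurrence is swapped for '-'.

'6-tuo-tuo-tuo-me'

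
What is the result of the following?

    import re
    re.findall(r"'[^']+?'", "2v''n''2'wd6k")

["'n'", "'2'"]

`findall` yields the raw match text (2 of them) because the pattern has no groups.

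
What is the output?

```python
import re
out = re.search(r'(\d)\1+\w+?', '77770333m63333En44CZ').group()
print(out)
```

The backreference `\1` re-matches whatever the first group consumed, character for character.
The match spans [0:5] → '77770'.

77770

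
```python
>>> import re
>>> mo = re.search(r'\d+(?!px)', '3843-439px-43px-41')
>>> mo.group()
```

'3843'

The negative lookahead/lookbehind blocks any match where the forbidden context is present.
`search` walks the string left to right and returns the first match it finds.
The match spans [0:4] → '3843'.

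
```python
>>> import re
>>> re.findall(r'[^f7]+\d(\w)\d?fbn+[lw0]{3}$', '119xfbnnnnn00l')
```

Pattern: one or more of any character except [f7], then a digit; then a word character (captured); then optionally a digit; then the literal 'fb', then one or more of the literal 'n', then exactly 3 of one of [lw0]; then anchored at the end.
Matches: at [0:14] match '119xfbnnnnn00l', group 1 = 'x'.
`findall` collects group 1 from the one match (1 total).

['x']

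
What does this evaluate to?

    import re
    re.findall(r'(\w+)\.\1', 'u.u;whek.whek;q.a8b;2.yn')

['u', 'whek']

A backreference is literal: `\1` must see the identical characters the first group matched.
Scanning left to right: at [0:3] match 'u.u', group 1 = 'u'; at [4:13] match 'whek.whek', group 1 = 'whek'.
One capturing group, so `findall` returns just the captured substring from each match — 2 in all.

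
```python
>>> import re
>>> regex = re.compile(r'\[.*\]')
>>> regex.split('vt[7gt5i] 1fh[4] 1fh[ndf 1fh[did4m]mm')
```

['vt', 'mm']

Matches to split on: at [2:35] → '[7gt5i] 1fh[4] 1fh[ndf 1fh[did4m]'.
Splitting on the pattern gives 2 pieces.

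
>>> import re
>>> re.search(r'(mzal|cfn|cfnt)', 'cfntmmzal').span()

`|` is ordered: at each position the engine commits to the first alternative that works.
The match spans [0:3] → 'cfn'.

(0, 3)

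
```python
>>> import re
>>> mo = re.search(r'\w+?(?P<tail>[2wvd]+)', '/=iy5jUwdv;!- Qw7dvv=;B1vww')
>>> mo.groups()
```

('wdv',)

The match spans [2:10] → 'iy5jUwdv'.
Captured: group 1 = 'wdv'.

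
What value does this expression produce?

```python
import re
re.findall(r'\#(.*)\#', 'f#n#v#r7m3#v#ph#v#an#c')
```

Scanning left to right: at [1:21] match '#n#v#r7m3#v#ph#v#an#', group 1 = 'n#v#r7m3#v#ph#v#an'.
Because there's exactly one group, `findall` drops the full match and keeps group 1 from the one hit.

['n#v#r7m3#v#ph#v#an']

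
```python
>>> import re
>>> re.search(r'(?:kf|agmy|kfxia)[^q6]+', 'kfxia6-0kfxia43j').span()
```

(0, 5)

`search` walks the string left to right and returns the first match it finds.
The match spans [0:5] → 'kfxia'.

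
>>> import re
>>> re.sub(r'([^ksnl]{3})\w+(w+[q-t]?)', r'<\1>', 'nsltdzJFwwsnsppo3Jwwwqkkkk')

Pattern: exactly 3 of any character except [ksnl] (captured); then one or more of a word character; then one or more of the literal 'w', then optionally a character in [q-t] (captured).
Matches: at [3:22] → 'tdzJFwwsnsppo3Jwwwq'.
`\1` in the replacement pulls in group 1's text for each match.

'nsl<tdz>kkkk'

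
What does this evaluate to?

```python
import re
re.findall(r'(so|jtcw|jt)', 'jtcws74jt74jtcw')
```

`|` is ordered: at each position the engine commits to the first alternative that works.
Walking the string: at [0:4] match 'jtcw', group 1 = 'jtcw'; at [7:9] match 'jt', group 1 = 'jt'; at [11:15] match 'jtcw', group 1 = 'jtcw'.
With a single group, `findall` returns only what that group captured — 3 items.

['jtcw', 'jt', 'jtcw']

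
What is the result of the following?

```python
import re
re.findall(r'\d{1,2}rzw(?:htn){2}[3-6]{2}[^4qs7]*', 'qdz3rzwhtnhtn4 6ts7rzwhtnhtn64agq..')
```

Since nothing is captured, `findall` lists the 1 matched substring directly.

['7rzwhtnhtn64ag']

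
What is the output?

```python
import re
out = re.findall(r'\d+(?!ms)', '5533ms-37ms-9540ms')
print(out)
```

['553', '3', '954']

Because the assertion is negative and zero-width, positions next to the forbidden text are skipped.
Scanning left to right: at [0:3] → '553'; at [7:8] → '3'; at [12:15] → '954'.
`findall` yields the raw match text (3 of them) because the pattern has no groups.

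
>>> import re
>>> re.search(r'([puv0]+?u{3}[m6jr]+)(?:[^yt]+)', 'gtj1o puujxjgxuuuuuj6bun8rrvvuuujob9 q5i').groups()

('uuuuuj6',)

The pattern matches one or more of one of [puv0] (lazy), then exactly 3 of a literal 'u', then one or more of one of [m6jr] (captured); then one or more of any character except [yt] (non-capturing group).
`re.search` tries every starting position until one works.
The match spans [14:40] → 'uuuuuj6bun8rrvvuuujob9 q5i'.
Captured: group 1 = 'uuuuuj6'.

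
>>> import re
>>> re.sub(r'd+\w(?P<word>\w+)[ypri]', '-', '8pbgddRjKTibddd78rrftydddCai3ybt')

The pattern matches one or more of the literal 'd', then a word character; then one or more of a word character (captured as 'word'); then one of [ypri].
Each match is replaced by '-'.

'8pbg-bt'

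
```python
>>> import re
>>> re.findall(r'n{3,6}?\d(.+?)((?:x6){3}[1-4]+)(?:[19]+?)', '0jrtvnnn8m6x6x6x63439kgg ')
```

This matches 3 to 6 of the literal 'n' (lazy), then a digit; then one or more of any character (lazy) (captured); then the literal 'x6' repeated 3 times, then one or more of a character in [1-4] (captured); then one or more of one of [19] (lazy) (non-capturing group).
Matches: at [5:21] match 'nnn8m6x6x6x63439', groups = ('m6', 'x6x6x6343').
Multiple groups make `findall` return tuples — one 2-tuple for the one match.

[('m6', 'x6x6x6343')]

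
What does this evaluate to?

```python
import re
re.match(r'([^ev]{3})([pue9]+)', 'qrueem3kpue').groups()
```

('qru', 'ee')

The match spans [0:5] → 'qruee'.
Captured: group 1 = 'qru', group 2 = 'ee'.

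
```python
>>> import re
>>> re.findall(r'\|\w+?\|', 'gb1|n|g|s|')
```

['|n|', '|s|']

With no groups in the pattern, `findall` gives back each whole match — 2 here.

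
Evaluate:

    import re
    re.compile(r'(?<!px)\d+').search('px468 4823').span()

(3, 5)

`(?!…)`/`(?<!…)` only lets a position through if the neighbouring text does NOT match; no characters are consumed.
`search` walks the string left to right and returns the first match it finds.
The match spans [3:5] → '68'.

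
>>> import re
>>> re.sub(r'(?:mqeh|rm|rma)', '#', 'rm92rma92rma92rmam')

'#92#a92#a92#am'

Alternation tries branches left to right and keeps the first one that lets the overall match succeed at that position.
Matches: at [0:2] → 'rm'; at [4:6] → 'rm'; at [9:11] → 'rm'; at [14:16] → 'rm'.
Each match is replaced by '#'.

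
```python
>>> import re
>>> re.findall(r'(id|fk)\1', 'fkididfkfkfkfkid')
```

After group 1 captures some text, `\1` only succeeds where that same text appears again.
Matches: at [2:6] match 'idid', group 1 = 'id'; at [6:10] match 'fkfk', group 1 = 'fk'; at [10:14] match 'fkfk', group 1 = 'fk'.
Because there's exactly one group, `findall` drops the full match and keeps group 1 from each hit.

['id', 'fk', 'fk']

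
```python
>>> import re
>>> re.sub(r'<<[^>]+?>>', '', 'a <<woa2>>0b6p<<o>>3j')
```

'a 0b6p3j'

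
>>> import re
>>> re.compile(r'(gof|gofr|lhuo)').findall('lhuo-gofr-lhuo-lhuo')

['lhuo', 'gof', 'lhuo', 'lhuo']

The regex engine tests alternatives in the order written; an earlier branch that matches wins even if a later one would match more.
Walking the string: at [0:4] match 'lhuo', group 1 = 'lhuo'; at [5:8] match 'gof', group 1 = 'gof'; at [10:14] match 'lhuo', group 1 = 'lhuo'; at [15:19] match 'lhuo', group 1 = 'lhuo'.
With a single group, `findall` returns only what that group captured — 4 items.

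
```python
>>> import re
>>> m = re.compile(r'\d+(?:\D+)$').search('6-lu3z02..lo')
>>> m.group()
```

This matches one or more of a digit; then one or more of a non-digit (non-capturing group); then anchored at the end.
`re.search` scans for the first position where the pattern succeeds.
The match spans [6:12] → '02..lo'.

'02..lo'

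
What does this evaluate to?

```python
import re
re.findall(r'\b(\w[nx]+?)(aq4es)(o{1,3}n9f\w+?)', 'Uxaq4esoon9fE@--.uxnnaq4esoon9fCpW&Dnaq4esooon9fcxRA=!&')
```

This matches a word boundary (`\b`, zero-width); then a word character, then one or more of one of [nx] (lazy) (captured); then the literal 'aq4', then the literal 'es' (captured); then 1 to 3 of a literal 'o', then the literal 'n9f', then one or more of a word character (lazy) (captured).
Scanning left to right: at [0:13] match 'Uxaq4esoon9fE', groups = ('Ux', 'aq4es', 'oon9fE'); at [17:32] match 'uxnnaq4esoon9fC', groups = ('uxnn', 'aq4es', 'oon9fC'); at [35:49] match 'Dnaq4esooon9fc', groups = ('Dn', 'aq4es', 'ooon9fc').
`findall` packs the 3 group values into a tuple for every match.

[('Ux', 'aq4es', 'oon9fE'), ('uxnn', 'aq4es', 'oon9fC'), ('Dn', 'aq4es', 'ooon9fc')]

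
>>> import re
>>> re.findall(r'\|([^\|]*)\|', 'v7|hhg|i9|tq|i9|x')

['hhg', 'tq']

One capturing group, so `findall` returns just the captured substring from each match — 2 in all.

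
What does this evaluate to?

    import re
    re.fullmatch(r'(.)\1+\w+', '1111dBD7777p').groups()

The backreference `\1` re-matches whatever the first group consumed, character for character.
For `fullmatch`, every character of the input must be accounted for by the pattern.
The match spans [0:12] → '1111dBD7777p'.
Captured: group 1 = '1'.

('1',)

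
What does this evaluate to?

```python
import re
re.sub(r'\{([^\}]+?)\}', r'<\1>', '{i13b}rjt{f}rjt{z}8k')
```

'<i13b>rjt<f>rjt<z>8k'

Matches: at [0:6] → '{i13b}'; at [9:12] → '{f}'; at [15:18] → '{z}'.
Each match is replaced using the text its own group 1 captured.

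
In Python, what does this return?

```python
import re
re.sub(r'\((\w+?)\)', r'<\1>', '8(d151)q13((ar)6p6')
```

'8<d151>q13(<ar>6p6'

The replacement refers to a captured group, so each match is rewritten using its own captured text.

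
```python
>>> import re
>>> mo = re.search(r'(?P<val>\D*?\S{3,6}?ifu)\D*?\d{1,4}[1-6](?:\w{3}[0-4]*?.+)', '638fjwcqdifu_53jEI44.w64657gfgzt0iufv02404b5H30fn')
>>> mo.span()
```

This matches zero or more of a non-digit (lazy), then 3 to 6 of a non-whitespace character (lazy), then the literal 'ifu' (captured as 'val'); then zero or more of a non-digit (lazy), then 1 to 4 of a digit, then a character in [1-6]; then exactly 3 of a word character, then zero or more of a character in [0-4] (lazy), then one or more of any character (non-capturing group).
`search` walks the string left to right and returns the first match it finds.
The match spans [3:49] → 'fjwcqdifu_53jEI44.w64657gfgzt0iufv02404b5H30fn'.
Captured: group 1 = 'fjwcqdifu'.

(3, 49)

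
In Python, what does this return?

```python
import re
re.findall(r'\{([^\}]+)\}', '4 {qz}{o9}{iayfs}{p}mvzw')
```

Because there's exactly one group, `findall` drops the full match and keeps group 1 from each hit.

['qz', 'o9', 'iayfs', 'p']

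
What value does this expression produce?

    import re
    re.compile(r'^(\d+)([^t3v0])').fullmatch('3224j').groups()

The match spans [0:5] → '3224j'.
Captured: group 1 = '3224', group 2 = 'j'.

('3224', 'j')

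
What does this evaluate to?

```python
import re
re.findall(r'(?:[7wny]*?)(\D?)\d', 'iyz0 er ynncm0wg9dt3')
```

Pattern: zero or more of one of [7wny] (lazy) (non-capturing group); then optionally a non-digit (captured); then a digit.
Scanning left to right: at [1:4] match 'yz0', group 1 = 'z'; at [12:14] match 'm0', group 1 = 'm'; at [14:17] match 'wg9', group 1 = 'g'; at [18:20] match 't3', group 1 = 't'.
Because there's exactly one group, `findall` drops the full match and keeps group 1 from each hit.

['z', 'm', 'g', 't']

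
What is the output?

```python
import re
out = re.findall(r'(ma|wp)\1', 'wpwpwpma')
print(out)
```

['wp']

After group 1 captures some text, `\1` only succeeds where that same text appears again.
Scanning left to right: at [0:4] match 'wpwp', group 1 = 'wp'.
Because there's exactly one group, `findall` drops the full match and keeps group 1 from the one hit.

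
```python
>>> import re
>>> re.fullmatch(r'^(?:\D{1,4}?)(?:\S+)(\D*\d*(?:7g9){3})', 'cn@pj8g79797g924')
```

This matches anchored at the start of the string; then 1 to 4 of a non-digit (lazy) (non-capturing group); then one or more of a non-whitespace character (non-capturing group); then zero or more of a non-digit, then zero or more of a digit, then the literal '7g9' repeated 3 times (captured).
`re.fullmatch` is like wrapping the pattern in `^…$` (in single-line mode).
Here the pattern can't cover the whole string, so the call returns None.

None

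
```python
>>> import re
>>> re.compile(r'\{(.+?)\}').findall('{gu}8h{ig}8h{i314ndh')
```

['gu', 'ig']

A non-greedy quantifier consumes as few characters as it can — just enough that the remainder of the pattern still matches from where it stops; whatever follows it matches normally.
Matches: at [0:4] match '{gu}', group 1 = 'gu'; at [6:10] match '{ig}', group 1 = 'ig'.
One capturing group, so `findall` returns just the captured substring from each match — 2 in all.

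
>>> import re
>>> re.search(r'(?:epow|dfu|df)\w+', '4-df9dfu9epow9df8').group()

'df9dfu9epow9df8'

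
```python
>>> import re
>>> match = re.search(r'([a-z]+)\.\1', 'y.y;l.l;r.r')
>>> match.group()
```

'y.y'

`\1` is not a pattern — it's the concrete string captured by group 1, re-applied verbatim.
Unlike `match`, `search` isn't anchored — it looks for the pattern anywhere in the string.
The match spans [0:3] → 'y.y'.
Captured: group 1 = 'y'.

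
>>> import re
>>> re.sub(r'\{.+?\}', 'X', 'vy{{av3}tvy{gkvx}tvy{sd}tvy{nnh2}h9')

'vyXtvyXtvyXtvyXh9'

Lazy quantifiers expand one character at a time until the remainder of the pattern can match.
Each match is replaced by 'X'.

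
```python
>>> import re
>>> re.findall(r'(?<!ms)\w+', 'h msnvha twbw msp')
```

['h', 'msnvha', 'twbw', 'msp']

A negative assertion filters positions out without eating any characters.
Scanning left to right: at [0:1] → 'h'; at [2:8] → 'msnvha'; at [9:13] → 'twbw'; at [14:17] → 'msp'.
No capturing groups, so `findall` returns the 4 full match strings.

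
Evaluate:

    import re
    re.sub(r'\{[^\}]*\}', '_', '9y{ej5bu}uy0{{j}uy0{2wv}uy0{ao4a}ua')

'9y_uy0_uy0_uy0_ua'

Matches: at [2:9] → '{ej5bu}'; at [12:16] → '{{j}'; at [19:24] → '{2wv}'; at [27:33] → '{ao4a}'.
`sub` substitutes '_' at each match site.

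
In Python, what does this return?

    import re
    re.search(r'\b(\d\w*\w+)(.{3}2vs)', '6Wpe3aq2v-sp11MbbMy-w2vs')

Pattern: a word boundary (`\b`, zero-width); then a digit, then zero or more of a word character, then one or more of a word character (captured); then exactly 3 of any character, then the literal '2vs' (captured).
`search` walks the string left to right and returns the first match it finds.
Here no position works, so the call returns None.

None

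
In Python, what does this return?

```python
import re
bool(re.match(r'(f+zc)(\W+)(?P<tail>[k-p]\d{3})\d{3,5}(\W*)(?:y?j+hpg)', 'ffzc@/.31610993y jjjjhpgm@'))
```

This matches one or more of a literal 'f', then the literal 'zc' (captured); then one or more of a non-word character (captured); then a character in [k-p], then exactly 3 of a digit (captured as 'tail'); then 3 to 5 of a digit; then zero or more of a non-word character (captured); then optionally a literal 'y', then one or more of a literal 'j', then the literal 'hpg' (non-capturing group).
`match` is anchored at position 0; if the pattern doesn't fit there, it returns None.
Here the pattern fails at index 0, so the call returns None, and `bool(None)` is False.

False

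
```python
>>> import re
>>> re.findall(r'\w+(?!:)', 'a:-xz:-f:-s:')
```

The negative lookahead/lookbehind blocks any match where the forbidden context is present.
Matches: at [3:4] → 'x'.
With no groups in the pattern, `findall` gives back each whole match — 1 here.

['x']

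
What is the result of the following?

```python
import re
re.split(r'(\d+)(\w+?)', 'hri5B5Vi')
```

['hri', '5', 'B', '', '5', 'V', 'i']

The `?` after the quantifier makes it lazy — it takes as little as possible before letting the rest of the pattern try.
With a capturing group present, the delimiter's captured portion is kept in the result list.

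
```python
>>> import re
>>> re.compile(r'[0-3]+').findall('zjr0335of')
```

['033']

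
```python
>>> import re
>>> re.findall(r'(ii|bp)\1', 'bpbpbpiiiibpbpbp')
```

['bp', 'ii', 'bp']

After group 1 captures some text, `\1` only succeeds where that same text appears again.
Walking the string: at [0:4] match 'bpbp', group 1 = 'bp'; at [6:10] match 'iiii', group 1 = 'ii'; at [10:14] match 'bpbp', group 1 = 'bp'.
One capturing group, so `findall` returns just the captured substring from each match — 3 in all.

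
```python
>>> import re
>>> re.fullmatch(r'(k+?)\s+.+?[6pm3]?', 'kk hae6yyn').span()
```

(0, 10)

This matches one or more of a literal 'k' (lazy) (captured); then one or more of whitespace; then one or more of any character (lazy), then optionally one of [6pm3].
`re.fullmatch` requires the pattern to consume the entire string.
The match spans [0:10] → 'kk hae6yyn'.
Captured: group 1 = 'kk'.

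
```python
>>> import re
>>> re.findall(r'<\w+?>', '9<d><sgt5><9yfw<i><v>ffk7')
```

Since nothing is captured, `findall` lists the 4 matched substrings directly.

['<d>', '<sgt5>', '<i>', '<v>']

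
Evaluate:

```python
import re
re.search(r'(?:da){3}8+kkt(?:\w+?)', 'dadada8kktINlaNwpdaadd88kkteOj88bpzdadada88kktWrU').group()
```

'dadada8kktI'

Pattern: the literal 'da' repeated 3 times, then one or more of a literal '8', then the literal 'kkt'; then one or more of a word character (lazy) (non-capturing group).
A `+?`/`*?`/`{m,n}?` starts at its minimum and grows only as far as needed for what follows to match.
`re.search` scans for the first position where the pattern succeeds.
The match spans [0:11] → 'dadada8kktI'.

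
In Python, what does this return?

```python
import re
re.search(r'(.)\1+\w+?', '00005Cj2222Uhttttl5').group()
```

`\1` has to match the exact text group 1 already captured.
`re.search` scans for the first position where the pattern succeeds.
The match spans [0:5] → '00005'.
Captured: group 1 = '0'.

'00005'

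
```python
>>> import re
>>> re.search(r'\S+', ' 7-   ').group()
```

The pattern matches one or more of a non-whitespace character.
`re.search` tries every starting position until one works.
The match spans [1:3] → '7-'.

'7-'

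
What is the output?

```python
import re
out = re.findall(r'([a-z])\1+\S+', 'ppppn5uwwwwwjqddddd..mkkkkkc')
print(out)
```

['p']

After group 1 captures some text, `\1` only succeeds where that same text appears again.
With a single group, `findall` returns only what that group captured — 1 item.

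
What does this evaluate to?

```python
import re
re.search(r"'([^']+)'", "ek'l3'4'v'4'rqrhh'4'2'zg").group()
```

The match spans [2:6] → "'l3'".

"'l3'"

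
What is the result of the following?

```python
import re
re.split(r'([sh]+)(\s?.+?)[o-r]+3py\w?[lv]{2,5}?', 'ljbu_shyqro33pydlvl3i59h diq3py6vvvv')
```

The pattern matches one or more of one of [sh] (captured); then optionally whitespace, then one or more of any character (lazy) (captured); then one or more of a character in [o-r]; then the literal '3py', then optionally a word character; then 2 to 5 of one of [lv] (lazy).
Matches to split on: at [5:34] → 'shyqro33pydlvl3i59h diq3py6vv'.
`re.split` interleaves the captured-group text with the surrounding fragments.

['ljbu_', 'sh', 'yqro33pydlvl3i59h di', 'vv']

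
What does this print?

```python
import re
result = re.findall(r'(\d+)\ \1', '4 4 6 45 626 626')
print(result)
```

`\1` is not a pattern — it's the concrete string captured by group 1, re-applied verbatim.
Because there's exactly one group, `findall` drops the full match and keeps group 1 from each hit.

['4', '626']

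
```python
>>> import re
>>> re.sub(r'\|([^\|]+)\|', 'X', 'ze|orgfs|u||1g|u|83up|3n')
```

'zeXu|XuX3n'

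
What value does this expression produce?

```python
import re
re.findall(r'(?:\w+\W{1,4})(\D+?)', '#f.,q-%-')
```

['q']

This matches one or more of a word character, then 1 to 4 of a non-word character (non-capturing group); then one or more of a non-digit (lazy) (captured).
With a single group, `findall` returns only what that group captured — 1 item.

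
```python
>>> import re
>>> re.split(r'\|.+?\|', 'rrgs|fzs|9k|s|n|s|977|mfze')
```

A non-greedy quantifier consumes as few characters as it can — just enough that the remainder of the pattern still matches from where it stops; whatever follows it matches normally.
Matches to split on: at [4:9] → '|fzs|'; at [11:14] → '|s|'; at [15:18] → '|s|'.
Each match becomes a cut point; 4 segments remain.

['rrgs', '9k', 'n', '977|mfze']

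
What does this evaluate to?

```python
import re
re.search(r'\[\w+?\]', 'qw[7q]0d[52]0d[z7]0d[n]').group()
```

'[7q]'

`search` walks the string left to right and returns the first match it finds.
The match spans [2:6] → '[7q]'.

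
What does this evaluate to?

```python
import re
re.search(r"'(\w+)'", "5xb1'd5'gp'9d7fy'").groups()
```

Unlike `match`, `search` isn't anchored — it looks for the pattern anywhere in the string.
The match spans [4:8] → "'d5'".
Captured: group 1 = 'd5'.

('d5',)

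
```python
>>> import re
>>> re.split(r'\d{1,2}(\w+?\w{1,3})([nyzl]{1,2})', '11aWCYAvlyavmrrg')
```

The pattern matches 1 to 2 of a digit; then one or more of a word character (lazy), then 1 to 3 of a word character (captured); then 1 to 2 of one of [nyzl] (captured).
With the lazy modifier that quantifier settles for the fewest repetitions that let the rest of the pattern succeed (the atoms after it are unaffected and can still be greedy).
Matches to split on: at [0:10] → '11aWCYAvly'.
The group in the pattern means `split` returns the separators' captures alongside the pieces.

['', 'aWCYAv', 'ly', 'avmrrg']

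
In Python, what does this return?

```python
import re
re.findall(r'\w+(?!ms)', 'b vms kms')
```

['b', 'vms', 'kms']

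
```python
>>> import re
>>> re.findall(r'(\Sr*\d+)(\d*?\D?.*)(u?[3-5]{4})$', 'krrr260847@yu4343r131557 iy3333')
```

The pattern matches a non-whitespace character, then zero or more of the literal 'r', then one or more of a digit (captured); then zero or more of a digit (lazy), then optionally a non-digit, then zero or more of any character (captured); then optionally the literal 'u', then exactly 4 of a character in [3-5] (captured); then anchored at the end.
Matches: at [0:31] match 'krrr260847@yu4343r131557 iy3333', groups = ('krrr260847', '@yu4343r131557 iy', '3333').
Multiple groups make `findall` return tuples — one 3-tuple for the one match.

[('krrr260847', '@yu4343r131557 iy', '3333')]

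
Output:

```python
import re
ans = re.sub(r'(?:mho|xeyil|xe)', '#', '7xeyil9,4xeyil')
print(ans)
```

The regex engine tests alternatives in the order written; an earlier branch that matches wins even if a later one would match more.
Matches: at [1:6] → 'xeyil'; at [9:14] → 'xeyil'.
`sub` substitutes '#' at each match site.

7#9,4#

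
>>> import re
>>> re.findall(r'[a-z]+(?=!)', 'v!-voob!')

The lookaround is zero-width — it requires the adjacent text to match without consuming it, so the asserted text isn't part of the match.
Scanning left to right: at [0:1] → 'v'; at [3:7] → 'voob'.
No capturing groups, so `findall` returns the 2 full match strings.

['v', 'voob']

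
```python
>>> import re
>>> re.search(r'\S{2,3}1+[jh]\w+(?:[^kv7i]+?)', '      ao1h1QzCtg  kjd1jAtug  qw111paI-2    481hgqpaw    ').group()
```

This matches 2 to 3 of a non-whitespace character; then one or more of the literal '1', then one of [jh], then one or more of a word character; then one or more of any character except [kv7i] (lazy) (non-capturing group).
The `?` after the quantifier makes it lazy — it takes as little as possible before letting the rest of the pattern try.
`re.search` tries every starting position until one works.
The match spans [6:17] → 'ao1h1QzCtg '.

'ao1h1QzCtg '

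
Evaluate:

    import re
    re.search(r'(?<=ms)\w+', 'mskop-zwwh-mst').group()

'kop'

The `(?=…)`/`(?<=…)` assertion just peeks at neighbouring text; it doesn't advance the match position.
`re.search` tries every starting position until one works.
The match spans [2:5] → 'kop'.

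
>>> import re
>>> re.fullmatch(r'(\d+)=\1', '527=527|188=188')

For `fullmatch`, every character of the input must be accounted for by the pattern.
Here there's no way to consume every character, so the call returns None.

None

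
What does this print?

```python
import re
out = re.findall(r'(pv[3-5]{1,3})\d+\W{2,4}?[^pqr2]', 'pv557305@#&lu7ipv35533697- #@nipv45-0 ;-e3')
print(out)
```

One capturing group, so `findall` returns just the captured substring from each match — 2 in all.

['pv55', 'pv355']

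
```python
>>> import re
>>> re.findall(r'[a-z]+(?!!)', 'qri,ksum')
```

['qri', 'ksum']

`(?!…)`/`(?<!…)` only lets a position through if the neighbouring text does NOT match; no characters are consumed.
Matches: at [0:3] → 'qri'; at [4:8] → 'ksum'.
With no groups in the pattern, `findall` gives back each whole match — 2 here.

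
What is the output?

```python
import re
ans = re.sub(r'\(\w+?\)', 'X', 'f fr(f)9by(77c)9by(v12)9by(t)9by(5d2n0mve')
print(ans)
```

f frX9byX9byX9byX9by(5d2n0mve

Every occurrence is swapped for 'X'.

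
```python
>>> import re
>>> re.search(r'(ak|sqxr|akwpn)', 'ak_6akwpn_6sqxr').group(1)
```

'ak'

`search` walks the string left to right and returns the first match it finds.
The match spans [0:2] → 'ak'.
Captured: group 1 = 'ak'.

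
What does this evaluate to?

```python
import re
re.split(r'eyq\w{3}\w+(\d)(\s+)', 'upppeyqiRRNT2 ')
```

['uppp', '2', ' ', '']

Pattern: the literal 'eyq', then exactly 3 of a word character, then one or more of a word character; then a digit (captured); then one or more of whitespace (captured).
Matches to split on: at [4:14] → 'eyqiRRNT2 '.
With a capturing group present, the delimiter's captured portion is kept in the result list.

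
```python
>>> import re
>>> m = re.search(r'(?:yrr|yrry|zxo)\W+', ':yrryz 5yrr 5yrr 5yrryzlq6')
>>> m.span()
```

Unlike `match`, `search` isn't anchored — it looks for the pattern anywhere in the string.
The match spans [8:12] → 'yrr '.

(8, 12)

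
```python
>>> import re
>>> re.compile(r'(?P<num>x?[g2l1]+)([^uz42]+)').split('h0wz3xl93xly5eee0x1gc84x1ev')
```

The group in the pattern means `split` returns the separators' captures alongside the pieces.

['h0wz3', 'xl', '93xly5eee0x1gc8', '4', 'x1', 'ev', '']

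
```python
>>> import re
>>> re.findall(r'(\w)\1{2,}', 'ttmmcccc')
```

`\1` is not a pattern — it's the concrete string captured by group 1, re-applied verbatim.
With a single group, `findall` returns only what that group captured — 1 item.

['c']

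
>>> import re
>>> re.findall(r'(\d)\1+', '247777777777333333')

After group 1 captures some text, `\1` only succeeds where that same text appears again.
One capturing group, so `findall` returns just the captured substring from each match — 2 in all.

['7', '3']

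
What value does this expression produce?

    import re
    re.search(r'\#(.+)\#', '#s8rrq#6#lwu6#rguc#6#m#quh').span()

(0, 23)

The match spans [0:23] → '#s8rrq#6#lwu6#rguc#6#m#'.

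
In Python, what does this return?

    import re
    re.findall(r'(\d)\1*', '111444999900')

The backreference `\1` re-matches whatever the first group consumed, character for character.
Scanning left to right: at [0:3] match '111', group 1 = '1'; at [3:6] match '444', group 1 = '4'; at [6:10] match '9999', group 1 = '9'; at [10:12] match '00', group 1 = '0'.
With a single group, `findall` returns only what that group captured — 4 items.

['1', '4', '9', '0']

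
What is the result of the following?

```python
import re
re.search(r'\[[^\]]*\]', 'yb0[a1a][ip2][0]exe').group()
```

'[a1a]'

`search` walks the string left to right and returns the first match it finds.
The match spans [3:8] → '[a1a]'.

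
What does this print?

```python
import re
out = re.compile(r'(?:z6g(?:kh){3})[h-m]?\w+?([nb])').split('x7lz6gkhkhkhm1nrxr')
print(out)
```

Pattern: the literal 'z6g', then the literal 'kh' repeated 3 times (non-capturing group); then optionally a character in [h-m], then one or more of a word character (lazy); then one of [nb] (captured).
Because the pattern has a capturing group, `split` also inserts each captured text between the pieces.

['x7l', 'n', 'rxr']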